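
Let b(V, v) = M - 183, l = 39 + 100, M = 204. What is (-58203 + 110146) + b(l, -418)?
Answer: 51964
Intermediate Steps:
l = 139
b(V, v) = 21 (b(V, v) = 204 - 183 = 21)
(-58203 + 110146) + b(l, -418) = (-58203 + 110146) + 21 = 51943 + 21 = 51964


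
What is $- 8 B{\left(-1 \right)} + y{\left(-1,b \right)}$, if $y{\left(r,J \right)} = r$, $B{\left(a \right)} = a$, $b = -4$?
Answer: $7$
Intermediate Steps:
$- 8 B{\left(-1 \right)} + y{\left(-1,b \right)} = \left(-8\right) \left(-1\right) - 1 = 8 - 1 = 7$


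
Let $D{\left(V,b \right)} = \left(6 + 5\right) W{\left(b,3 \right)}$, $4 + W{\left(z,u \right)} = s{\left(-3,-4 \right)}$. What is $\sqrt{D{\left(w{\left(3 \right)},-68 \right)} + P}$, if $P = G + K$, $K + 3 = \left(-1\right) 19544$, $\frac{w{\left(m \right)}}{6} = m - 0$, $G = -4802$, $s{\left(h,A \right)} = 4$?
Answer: $i \sqrt{24349} \approx 156.04 i$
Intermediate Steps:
$W{\left(z,u \right)} = 0$ ($W{\left(z,u \right)} = -4 + 4 = 0$)
$w{\left(m \right)} = 6 m$ ($w{\left(m \right)} = 6 \left(m - 0\right) = 6 \left(m + 0\right) = 6 m$)
$D{\left(V,b \right)} = 0$ ($D{\left(V,b \right)} = \left(6 + 5\right) 0 = 11 \cdot 0 = 0$)
$K = -19547$ ($K = -3 - 19544 = -19547$)
$P = -24349$ ($P = -4802 - 19547 = -24349$)
$\sqrt{D{\left(w{\left(3 \right)},-68 \right)} + P} = \sqrt{0 - 24349} = \sqrt{-24349} = i \sqrt{24349}$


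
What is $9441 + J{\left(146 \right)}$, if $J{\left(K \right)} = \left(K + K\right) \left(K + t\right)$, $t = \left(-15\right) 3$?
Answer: $38933$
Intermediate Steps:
$t = -45$
$J{\left(K \right)} = 2 K \left(-45 + K\right)$ ($J{\left(K \right)} = \left(K + K\right) \left(K - 45\right) = 2 K \left(-45 + K\right)$)
$9441 + J{\left(146 \right)} = 9441 + 2 \cdot 146 \left(-45 + 146\right) = 9441 + 2 \cdot 146 \cdot 101 = 9441 + 29492 = 38933$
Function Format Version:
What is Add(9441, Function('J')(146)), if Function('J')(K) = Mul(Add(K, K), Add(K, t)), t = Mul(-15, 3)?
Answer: 38933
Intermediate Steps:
t = -45
Function('J')(K) = Mul(2, K, Add(-45, K)) (Function('J')(K) = Mul(Add(K, K), Add(K, -45)) = Mul(Mul(2, K), Add(-45, K)) = Mul(2, K, Add(-45, K)))
Add(9441, Function('J')(146)) = Add(9441, Mul(2, 146, Add(-45, 146))) = Add(9441, Mul(2, 146, 101)) = Add(9441, 29492) = 38933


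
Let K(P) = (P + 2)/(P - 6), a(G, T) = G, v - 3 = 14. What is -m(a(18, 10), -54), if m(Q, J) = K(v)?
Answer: -19/11 ≈ -1.7273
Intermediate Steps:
v = 17 (v = 3 + 14 = 17)
K(P) = (2 + P)/(-6 + P)
m(Q, J) = 19/11 (m(Q, J) = (2 + 17)/(-6 + 17) = 19/11)
-m(a(18, 10), -54) = -1*19/11 = -19/11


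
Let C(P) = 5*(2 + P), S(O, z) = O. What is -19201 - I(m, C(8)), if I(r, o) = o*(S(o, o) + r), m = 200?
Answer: -31701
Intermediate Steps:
C(P) = 10 + 5*P
I(r, o) = o*(o + r)
-19201 - I(m, C(8)) = -19201 - (10 + 5*8)*((10 + 5*8) + 200) = -19201 - (10 + 40)*((10 + 40) + 200) = -19201 - 50*(50 + 200) = -19201 - 50*250 = -19201 - 1*12500 = -19201 - 12500 = -31701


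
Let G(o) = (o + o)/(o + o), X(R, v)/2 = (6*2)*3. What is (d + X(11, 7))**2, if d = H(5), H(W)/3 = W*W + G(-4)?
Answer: 22500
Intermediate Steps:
X(R, v) = 72 (X(R, v) = 2*((6*2)*3) = 2*(12*3) = 2*36 = 72)
G(o) = 1 (G(o) = (2*o)/((2*o)) = (2*o)*(1/(2*o)) = 1)
H(W) = 3 + 3*W**2 (H(W) = 3*(W*W + 1) = 3*(W**2 + 1) = 3*(1 + W**2) = 3 + 3*W**2)
d = 78 (d = 3 + 3*5**2 = 3 + 3*25 = 3 + 75 = 78)
(d + X(11, 7))**2 = (78 + 72)**2 = 150**2 = 22500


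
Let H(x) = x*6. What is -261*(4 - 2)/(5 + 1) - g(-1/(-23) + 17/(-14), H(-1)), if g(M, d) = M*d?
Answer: -15138/161 ≈ -94.025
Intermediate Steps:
H(x) = 6*x
-261*(4 - 2)/(5 + 1) - g(-1/(-23) + 17/(-14), H(-1)) = -261*(4 - 2)/(5 + 1) - (-1/(-23) + 17/(-14))*6*(-1) = -522/6 - (-1*(-1/23) + 17*(-1/14))*(-6) = -522/6 - (1/23 - 17/14)*(-6) = -261*1/3 - (-377)*(-6)/322 = -87 - 1*1131/161 = -87 - 1131/161 = -15138/161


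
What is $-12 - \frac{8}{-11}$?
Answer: $- \frac{124}{11} \approx -11.273$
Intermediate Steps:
$-12 - \frac{8}{-11} = -12 - - \frac{8}{11} = -12 + \frac{8}{11} = - \frac{124}{11}$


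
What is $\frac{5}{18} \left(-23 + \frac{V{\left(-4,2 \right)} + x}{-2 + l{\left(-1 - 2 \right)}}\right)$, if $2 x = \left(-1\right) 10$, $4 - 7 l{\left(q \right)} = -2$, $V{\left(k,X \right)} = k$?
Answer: $- \frac{605}{144} \approx -4.2014$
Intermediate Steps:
$l{\left(q \right)} = \frac{6}{7}$ ($l{\left(q \right)} = \frac{4}{7} - - \frac{2}{7} = \frac{4}{7} + \frac{2}{7} = \frac{6}{7}$)
$x = -5$ ($x = \frac{\left(-1\right) 10}{2} = \frac{1}{2} \left(-10\right) = -5$)
$\frac{5}{18} \left(-23 + \frac{V{\left(-4,2 \right)} + x}{-2 + l{\left(-1 - 2 \right)}}\right) = \frac{5}{18} \left(-23 + \frac{-4 - 5}{-2 + \frac{6}{7}}\right) = 5 \cdot \frac{1}{18} \left(-23 - \frac{9}{- \frac{8}{7}}\right) = \frac{5 \left(-23 - - \frac{63}{8}\right)}{18} = \frac{5 \left(-23 + \frac{63}{8}\right)}{18} = \frac{5}{18} \left(- \frac{121}{8}\right) = - \frac{605}{144}$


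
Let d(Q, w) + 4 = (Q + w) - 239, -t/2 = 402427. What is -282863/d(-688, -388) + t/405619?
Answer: 113673004771/535011461 ≈ 212.47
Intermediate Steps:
t = -804854 (t = -2*402427 = -804854)
d(Q, w) = -243 + Q + w (d(Q, w) = -4 + ((Q + w) - 239) = -4 + (-239 + Q + w) = -243 + Q + w)
-282863/d(-688, -388) + t/405619 = -282863/(-243 - 688 - 388) - 804854/405619 = -282863/(-1319) - 804854*1/405619 = -282863*(-1/1319) - 804854/405619 = 282863/1319 - 804854/405619 = 113673004771/535011461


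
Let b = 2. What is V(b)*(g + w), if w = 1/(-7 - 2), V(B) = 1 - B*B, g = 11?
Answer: -98/3 ≈ -32.667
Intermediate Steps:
V(B) = 1 - B²
w = -⅑ (w = 1/(-9) = -⅑ ≈ -0.11111)
V(b)*(g + w) = (1 - 1*2²)*(11 - ⅑) = (1 - 1*4)*(98/9) = (1 - 4)*(98/9) = -3*98/9 = -98/3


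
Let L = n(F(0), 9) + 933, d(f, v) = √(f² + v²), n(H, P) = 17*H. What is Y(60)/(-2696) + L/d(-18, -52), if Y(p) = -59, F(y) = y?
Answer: 59/2696 + 933*√757/1514 ≈ 16.977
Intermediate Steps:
L = 933 (L = 17*0 + 933 = 0 + 933 = 933)
Y(60)/(-2696) + L/d(-18, -52) = -59/(-2696) + 933/(√((-18)² + (-52)²)) = -59*(-1/2696) + 933/(√(324 + 2704)) = 59/2696 + 933/(√3028) = 59/2696 + 933/((2*√757)) = 59/2696 + 933*(√757/1514) = 59/2696 + 933*√757/1514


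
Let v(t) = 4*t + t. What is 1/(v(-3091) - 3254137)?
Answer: -1/3269592 ≈ -3.0585e-7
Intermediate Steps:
v(t) = 5*t
1/(v(-3091) - 3254137) = 1/(5*(-3091) - 3254137) = 1/(-15455 - 3254137) = 1/(-3269592) = -1/3269592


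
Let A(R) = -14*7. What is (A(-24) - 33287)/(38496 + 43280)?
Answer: -33385/81776 ≈ -0.40825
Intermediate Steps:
A(R) = -98
(A(-24) - 33287)/(38496 + 43280) = (-98 - 33287)/(38496 + 43280) = -33385/81776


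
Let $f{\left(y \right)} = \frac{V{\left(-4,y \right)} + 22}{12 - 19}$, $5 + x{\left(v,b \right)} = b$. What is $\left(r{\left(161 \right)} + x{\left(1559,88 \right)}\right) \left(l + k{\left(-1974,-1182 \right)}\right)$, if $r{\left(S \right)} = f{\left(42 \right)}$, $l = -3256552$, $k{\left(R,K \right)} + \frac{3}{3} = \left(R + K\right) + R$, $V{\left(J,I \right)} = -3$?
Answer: $- \frac{1833065846}{7} \approx -2.6187 \cdot 10^{8}$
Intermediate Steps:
$x{\left(v,b \right)} = -5 + b$
$k{\left(R,K \right)} = -1 + K + 2 R$ ($k{\left(R,K \right)} = -1 + \left(\left(R + K\right) + R\right) = -1 + \left(\left(K + R\right) + R\right) = -1 + \left(K + 2 R\right) = -1 + K + 2 R$)
$f{\left(y \right)} = - \frac{19}{7}$ ($f{\left(y \right)} = \frac{-3 + 22}{12 - 19} = \frac{19}{-7} = 19 \left(- \frac{1}{7}\right) = - \frac{19}{7}$)
$r{\left(S \right)} = - \frac{19}{7}$
$\left(r{\left(161 \right)} + x{\left(1559,88 \right)}\right) \left(l + k{\left(-1974,-1182 \right)}\right) = \left(- \frac{19}{7} + \left(-5 + 88\right)\right) \left(-3256552 - 5131\right) = \left(- \frac{19}{7} + 83\right) \left(-3256552 - 5131\right) = \frac{562 \left(-3256552 - 5131\right)}{7} = \frac{562}{7} \left(-3261683\right) = - \frac{1833065846}{7}$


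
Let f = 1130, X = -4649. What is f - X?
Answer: 5779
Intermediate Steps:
f - X = 1130 - 1*(-4649) = 1130 + 4649 = 5779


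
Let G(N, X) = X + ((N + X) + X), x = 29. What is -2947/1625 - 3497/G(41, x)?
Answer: -6059841/208000 ≈ -29.134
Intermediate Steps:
G(N, X) = N + 3*X (G(N, X) = X + (N + 2*X) = N + 3*X)
-2947/1625 - 3497/G(41, x) = -2947/1625 - 3497/(41 + 3*29) = -2947*1/1625 - 3497/(41 + 87) = -2947/1625 - 3497/128 = -6059841/208000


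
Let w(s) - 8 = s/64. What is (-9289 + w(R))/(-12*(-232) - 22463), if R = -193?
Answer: 594177/1259456 ≈ 0.47177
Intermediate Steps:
w(s) = 8 + s/64
(-9289 + w(R))/(-12*(-232) - 22463) = (-9289 + (8 + (1/64)*(-193)))/(-12*(-232) - 22463) = (-9289 + (8 - 193/64))/(2784 - 22463) = (-9289 + 319/64)/(-19679) = -594177/64*(-1/19679) = 594177/1259456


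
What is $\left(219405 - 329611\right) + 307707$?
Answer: $197501$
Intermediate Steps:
$\left(219405 - 329611\right) + 307707 = -110206 + 307707 = 197501$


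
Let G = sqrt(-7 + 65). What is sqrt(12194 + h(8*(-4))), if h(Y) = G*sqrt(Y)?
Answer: sqrt(12194 + 8*I*sqrt(29)) ≈ 110.43 + 0.1951*I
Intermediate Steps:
G = sqrt(58) ≈ 7.6158
h(Y) = sqrt(58)*sqrt(Y)
sqrt(12194 + h(8*(-4))) = sqrt(12194 + sqrt(58)*sqrt(8*(-4))) = sqrt(12194 + sqrt(58)*sqrt(-32)) = sqrt(12194 + sqrt(58)*(4*I*sqrt(2))) = sqrt(12194 + 8*I*sqrt(29))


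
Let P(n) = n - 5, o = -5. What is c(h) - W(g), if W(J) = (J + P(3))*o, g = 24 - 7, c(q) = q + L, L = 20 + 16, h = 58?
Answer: 169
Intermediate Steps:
P(n) = -5 + n
L = 36
c(q) = 36 + q (c(q) = q + 36 = 36 + q)
g = 17
W(J) = 10 - 5*J (W(J) = (J + (-5 + 3))*(-5) = (J - 2)*(-5) = (-2 + J)*(-5) = 10 - 5*J)
c(h) - W(g) = (36 + 58) - (10 - 5*17) = 94 - (10 - 85) = 94 - 1*(-75) = 94 + 75 = 169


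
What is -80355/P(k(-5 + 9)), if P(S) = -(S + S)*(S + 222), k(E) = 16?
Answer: 80355/7616 ≈ 10.551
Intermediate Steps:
P(S) = -2*S*(222 + S)
-80355/P(k(-5 + 9)) = -80355*(-1/(32*(222 + 16))) = -80355/((-2*16*238)) = -80355/(-7616) = -80355*(-1/7616) = 80355/7616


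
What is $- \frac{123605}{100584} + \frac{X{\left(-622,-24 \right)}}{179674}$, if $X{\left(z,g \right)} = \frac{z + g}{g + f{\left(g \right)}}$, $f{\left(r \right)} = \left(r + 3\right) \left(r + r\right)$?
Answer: $- \frac{20694443249}{16840125324} \approx -1.2289$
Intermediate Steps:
$f{\left(r \right)} = 2 r \left(3 + r\right)$ ($f{\left(r \right)} = \left(3 + r\right) 2 r = 2 r \left(3 + r\right)$)
$X{\left(z,g \right)} = \frac{g + z}{g + 2 g \left(3 + g\right)}$ ($X{\left(z,g \right)} = \frac{z + g}{g + 2 g \left(3 + g\right)} = \frac{g + z}{g + 2 g \left(3 + g\right)}$)
$- \frac{123605}{100584} + \frac{X{\left(-622,-24 \right)}}{179674} = - \frac{123605}{100584} + \frac{\frac{1}{-24} \frac{1}{7 + 2 \left(-24\right)} \left(-24 - 622\right)}{179674} = \left(-123605\right) \frac{1}{100584} + \left(- \frac{1}{24}\right) \frac{1}{7 - 48} \left(-646\right) \frac{1}{179674} = - \frac{123605}{100584} + \left(- \frac{1}{24}\right) \frac{1}{-41} \left(-646\right) \frac{1}{179674} = - \frac{123605}{100584} + \left(- \frac{1}{24}\right) \left(- \frac{1}{41}\right) \left(-646\right) \frac{1}{179674} = - \frac{123605}{100584} - \frac{323}{88399608} = - \frac{20694443249}{16840125324}$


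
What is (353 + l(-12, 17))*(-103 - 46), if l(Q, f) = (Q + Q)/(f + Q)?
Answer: -259409/5 ≈ -51882.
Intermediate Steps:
l(Q, f) = 2*Q/(Q + f) (l(Q, f) = (2*Q)/(Q + f) = 2*Q/(Q + f))
(353 + l(-12, 17))*(-103 - 46) = (353 + 2*(-12)/(-12 + 17))*(-103 - 46) = (353 + 2*(-12)/5)*(-149) = (353 + 2*(-12)*(⅕))*(-149) = (353 - 24/5)*(-149) = (1741/5)*(-149) = -259409/5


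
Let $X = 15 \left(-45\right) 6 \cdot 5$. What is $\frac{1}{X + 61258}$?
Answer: $\frac{1}{41008} \approx 2.4385 \cdot 10^{-5}$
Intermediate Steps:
$X = -20250$ ($X = \left(-675\right) 30 = -20250$)
$\frac{1}{X + 61258} = \frac{1}{-20250 + 61258} = \frac{1}{41008}$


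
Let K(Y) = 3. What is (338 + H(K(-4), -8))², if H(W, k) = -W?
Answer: 112225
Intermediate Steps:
(338 + H(K(-4), -8))² = (338 - 1*3)² = (338 - 3)² = 335² = 112225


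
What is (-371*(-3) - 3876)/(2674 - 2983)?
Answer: 921/103 ≈ 8.9417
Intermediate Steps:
(-371*(-3) - 3876)/(2674 - 2983) = (1113 - 3876)/(-309) = -2763*(-1/309) = 921/103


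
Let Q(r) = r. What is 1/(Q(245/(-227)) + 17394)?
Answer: 227/3948193 ≈ 5.7495e-5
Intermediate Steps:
1/(Q(245/(-227)) + 17394) = 1/(245/(-227) + 17394) = 1/(245*(-1/227) + 17394) = 1/(-245/227 + 17394) = 1/(3948193/227) = 227/3948193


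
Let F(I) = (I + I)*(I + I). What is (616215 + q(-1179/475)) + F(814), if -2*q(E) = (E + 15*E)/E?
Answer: 3266591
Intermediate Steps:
q(E) = -8 (q(E) = -(E + 15*E)/(2*E) = -16*E/(2*E) = -1/2*16 = -8)
F(I) = 4*I**2 (F(I) = (2*I)*(2*I) = 4*I**2)
(616215 + q(-1179/475)) + F(814) = (616215 - 8) + 4*814**2 = 616207 + 4*662596 = 616207 + 2650384 = 3266591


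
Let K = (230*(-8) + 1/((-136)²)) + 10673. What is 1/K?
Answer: 18496/163375169 ≈ 0.00011321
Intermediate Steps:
K = 163375169/18496 (K = (-1840 + 1/18496) + 10673 = -34032639/18496 + 10673 = 163375169/18496 ≈ 8833.0)
1/K = 1/(163375169/18496) = 18496/163375169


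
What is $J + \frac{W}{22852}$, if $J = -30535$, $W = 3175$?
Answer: $- \frac{697782645}{22852} \approx -30535.0$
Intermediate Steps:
$J + \frac{W}{22852} = -30535 + \frac{3175}{22852} = - \frac{697782645}{22852}$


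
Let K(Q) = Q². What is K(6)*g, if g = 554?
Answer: 19944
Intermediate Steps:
K(6)*g = 6²*554 = 36*554 = 19944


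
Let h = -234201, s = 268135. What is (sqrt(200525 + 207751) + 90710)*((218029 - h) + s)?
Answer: 65344309150 + 4322190*sqrt(11341) ≈ 6.5805e+10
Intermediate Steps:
(sqrt(200525 + 207751) + 90710)*((218029 - h) + s) = (sqrt(200525 + 207751) + 90710)*((218029 - 1*(-234201)) + 268135) = (sqrt(408276) + 90710)*((218029 + 234201) + 268135) = (6*sqrt(11341) + 90710)*(452230 + 268135) = (90710 + 6*sqrt(11341))*720365 = 65344309150 + 4322190*sqrt(11341)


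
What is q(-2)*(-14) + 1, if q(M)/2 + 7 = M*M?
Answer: 85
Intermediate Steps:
q(M) = -14 + 2*M² (q(M) = -14 + 2*(M*M) = -14 + 2*M²)
q(-2)*(-14) + 1 = (-14 + 2*(-2)²)*(-14) + 1 = (-14 + 2*4)*(-14) + 1 = (-14 + 8)*(-14) + 1 = -6*(-14) + 1 = 84 + 1 = 85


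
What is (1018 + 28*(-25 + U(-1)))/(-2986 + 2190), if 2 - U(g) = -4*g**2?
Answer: -243/398 ≈ -0.61055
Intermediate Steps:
U(g) = 2 + 4*g**2 (U(g) = 2 - (-4)*g**2 = 2 + 4*g**2)
(1018 + 28*(-25 + U(-1)))/(-2986 + 2190) = (1018 + 28*(-25 + (2 + 4*(-1)**2)))/(-2986 + 2190) = (1018 + 28*(-25 + (2 + 4*1)))/(-796) = (1018 + 28*(-25 + (2 + 4)))*(-1/796) = (1018 + 28*(-25 + 6))*(-1/796) = (1018 + 28*(-19))*(-1/796) = (1018 - 532)*(-1/796) = 486*(-1/796) = -243/398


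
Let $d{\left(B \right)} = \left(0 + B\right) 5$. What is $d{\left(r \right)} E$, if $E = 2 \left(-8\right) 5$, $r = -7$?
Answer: $2800$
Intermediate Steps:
$d{\left(B \right)} = 5 B$ ($d{\left(B \right)} = B 5 = 5 B$)
$E = -80$ ($E = \left(-16\right) 5 = -80$)
$d{\left(r \right)} E = 5 \left(-7\right) \left(-80\right) = \left(-35\right) \left(-80\right) = 2800$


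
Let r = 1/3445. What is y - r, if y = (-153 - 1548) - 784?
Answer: -8560826/3445 ≈ -2485.0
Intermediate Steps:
y = -2485 (y = -1701 - 784 = -2485)
r = 1/3445 ≈ 0.00029028
y - r = -2485 - 1*1/3445 = -2485 - 1/3445 = -8560826/3445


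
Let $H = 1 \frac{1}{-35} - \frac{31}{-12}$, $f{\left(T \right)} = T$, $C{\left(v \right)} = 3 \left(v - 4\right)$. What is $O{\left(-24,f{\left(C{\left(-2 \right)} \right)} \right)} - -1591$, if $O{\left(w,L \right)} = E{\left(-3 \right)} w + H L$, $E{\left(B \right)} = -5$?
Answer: $\frac{116551}{70} \approx 1665.0$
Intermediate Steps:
$C{\left(v \right)} = -12 + 3 v$ ($C{\left(v \right)} = 3 \left(-4 + v\right) = -12 + 3 v$)
$H = \frac{1073}{420}$ ($H = 1 \left(- \frac{1}{35}\right) - - \frac{31}{12} = - \frac{1}{35} + \frac{31}{12} = \frac{1073}{420} \approx 2.5548$)
$O{\left(w,L \right)} = - 5 w + \frac{1073 L}{420}$
$O{\left(-24,f{\left(C{\left(-2 \right)} \right)} \right)} - -1591 = \left(\left(-5\right) \left(-24\right) + \frac{1073 \left(-12 + 3 \left(-2\right)\right)}{420}\right) - -1591 = \left(120 + \frac{1073 \left(-12 - 6\right)}{420}\right) + 1591 = \left(120 + \frac{1073}{420} \left(-18\right)\right) + 1591 = \left(120 - \frac{3219}{70}\right) + 1591 = \frac{5181}{70} + 1591 = \frac{116551}{70}$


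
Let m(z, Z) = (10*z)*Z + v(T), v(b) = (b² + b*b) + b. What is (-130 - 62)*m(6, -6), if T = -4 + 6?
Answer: 67200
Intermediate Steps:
T = 2
v(b) = b + 2*b² (v(b) = (b² + b²) + b = 2*b² + b = b + 2*b²)
m(z, Z) = 10 + 10*Z*z (m(z, Z) = (10*z)*Z + 2*(1 + 2*2) = 10*Z*z + 2*(1 + 4) = 10*Z*z + 2*5 = 10*Z*z + 10 = 10 + 10*Z*z)
(-130 - 62)*m(6, -6) = (-130 - 62)*(10 + 10*(-6)*6) = -192*(10 - 360) = -192*(-350) = 67200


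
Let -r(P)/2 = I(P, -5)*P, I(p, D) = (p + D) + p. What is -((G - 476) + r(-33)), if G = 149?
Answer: 5013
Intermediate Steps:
I(p, D) = D + 2*p (I(p, D) = (D + p) + p = D + 2*p)
r(P) = -2*P*(-5 + 2*P) (r(P) = -2*(-5 + 2*P)*P = -2*P*(-5 + 2*P))
-((G - 476) + r(-33)) = -((149 - 476) + 2*(-33)*(5 - 2*(-33))) = -(-327 + 2*(-33)*(5 + 66)) = -(-327 + 2*(-33)*71) = -(-327 - 4686) = -1*(-5013) = 5013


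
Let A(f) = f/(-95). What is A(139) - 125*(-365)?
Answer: 4334236/95 ≈ 45624.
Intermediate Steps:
A(f) = -f/95 (A(f) = f*(-1/95) = -f/95)
A(139) - 125*(-365) = -1/95*139 - 125*(-365) = -139/95 - 1*(-45625) = -139/95 + 45625 = 4334236/95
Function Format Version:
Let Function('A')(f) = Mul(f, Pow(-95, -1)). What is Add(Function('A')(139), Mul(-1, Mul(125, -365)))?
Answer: Rational(4334236, 95) ≈ 45624.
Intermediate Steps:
Function('A')(f) = Mul(Rational(-1, 95), f) (Function('A')(f) = Mul(f, Rational(-1, 95)) = Mul(Rational(-1, 95), f))
Add(Function('A')(139), Mul(-1, Mul(125, -365))) = Add(Mul(Rational(-1, 95), 139), Mul(-1, Mul(125, -365))) = Add(Rational(-139, 95), Mul(-1, -45625)) = Add(Rational(-139, 95), 45625) = Rational(4334236, 95)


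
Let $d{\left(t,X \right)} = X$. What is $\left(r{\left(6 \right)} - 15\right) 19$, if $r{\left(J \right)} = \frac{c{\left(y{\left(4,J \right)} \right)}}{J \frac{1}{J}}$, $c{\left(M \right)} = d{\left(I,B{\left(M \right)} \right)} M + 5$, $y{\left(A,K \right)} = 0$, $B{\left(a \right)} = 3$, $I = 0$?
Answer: $-190$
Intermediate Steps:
$c{\left(M \right)} = 5 + 3 M$ ($c{\left(M \right)} = 3 M + 5 = 5 + 3 M$)
$r{\left(J \right)} = 5$ ($r{\left(J \right)} = \frac{5 + 3 \cdot 0}{J \frac{1}{J}} = \frac{5 + 0}{1} = 5 \cdot 1 = 5$)
$\left(r{\left(6 \right)} - 15\right) 19 = \left(5 - 15\right) 19 = \left(-10\right) 19 = -190$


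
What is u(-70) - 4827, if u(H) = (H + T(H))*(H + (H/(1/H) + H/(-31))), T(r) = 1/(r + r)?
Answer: -10636707/31 ≈ -3.4312e+5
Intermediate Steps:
T(r) = 1/(2*r)
u(H) = (H + 1/(2*H))*(H² + 30*H/31) (u(H) = (H + 1/(2*H))*(H + (H/(1/H) + H/(-31))) = (H + 1/(2*H))*(H + (H*H + H*(-1/31))) = (H + 1/(2*H))*(H + (H² - H/31)) = (H + 1/(2*H))*(H² + 30*H/31))
u(-70) - 4827 = (15/31 + (1/62)*(-70)*(31 + 60*(-70) + 62*(-70)²)) - 4827 = (15/31 + (1/62)*(-70)*(31 - 4200 + 62*4900)) - 4827 = (15/31 + (1/62)*(-70)*(31 - 4200 + 303800)) - 4827 = (15/31 + (1/62)*(-70)*299631) - 4827 = (15/31 - 10487085/31) - 4827 = -10487070/31 - 4827 = -10636707/31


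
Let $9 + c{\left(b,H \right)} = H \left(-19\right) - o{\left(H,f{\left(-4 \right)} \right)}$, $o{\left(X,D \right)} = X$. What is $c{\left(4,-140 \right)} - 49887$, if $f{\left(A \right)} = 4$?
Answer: $-47096$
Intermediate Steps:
$c{\left(b,H \right)} = -9 - 20 H$ ($c{\left(b,H \right)} = -9 + \left(H \left(-19\right) - H\right) = -9 - 20 H$)
$c{\left(4,-140 \right)} - 49887 = \left(-9 - -2800\right) - 49887 = \left(-9 + 2800\right) - 49887 = 2791 - 49887 = -47096$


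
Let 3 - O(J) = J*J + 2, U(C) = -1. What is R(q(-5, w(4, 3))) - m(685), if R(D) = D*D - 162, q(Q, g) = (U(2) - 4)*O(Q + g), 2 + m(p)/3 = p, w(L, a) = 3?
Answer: -1986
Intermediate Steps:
m(p) = -6 + 3*p
O(J) = 1 - J**2 (O(J) = 3 - (J*J + 2) = 3 - (J**2 + 2) = 3 - (2 + J**2) = 3 + (-2 - J**2) = 1 - J**2)
q(Q, g) = -5 + 5*(Q + g)**2 (q(Q, g) = (-1 - 4)*(1 - (Q + g)**2) = -5*(1 - (Q + g)**2) = -5 + 5*(Q + g)**2)
R(D) = -162 + D**2 (R(D) = D**2 - 162 = -162 + D**2)
R(q(-5, w(4, 3))) - m(685) = (-162 + (-5 + 5*(-5 + 3)**2)**2) - (-6 + 3*685) = (-162 + (-5 + 5*(-2)**2)**2) - (-6 + 2055) = (-162 + (-5 + 5*4)**2) - 1*2049 = (-162 + (-5 + 20)**2) - 2049 = (-162 + 15**2) - 2049 = (-162 + 225) - 2049 = 63 - 2049 = -1986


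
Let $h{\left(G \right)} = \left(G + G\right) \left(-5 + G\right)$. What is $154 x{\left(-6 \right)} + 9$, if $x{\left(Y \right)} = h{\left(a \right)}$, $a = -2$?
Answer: $4321$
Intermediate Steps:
$h{\left(G \right)} = 2 G \left(-5 + G\right)$
$x{\left(Y \right)} = 28$ ($x{\left(Y \right)} = 2 \left(-2\right) \left(-5 - 2\right) = 2 \left(-2\right) \left(-7\right) = 28$)
$154 x{\left(-6 \right)} + 9 = 154 \cdot 28 + 9 = 4312 + 9 = 4321$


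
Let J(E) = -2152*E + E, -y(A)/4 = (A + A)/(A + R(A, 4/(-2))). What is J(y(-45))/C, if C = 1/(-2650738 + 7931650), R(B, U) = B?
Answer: 45436966848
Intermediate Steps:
y(A) = -4 (y(A) = -4*(A + A)/(A + A) = -4*2*A/(2*A) = -4*2*A*1/(2*A) = -4*1 = -4)
C = 1/5280912 ≈ 1.8936e-7
J(E) = -2151*E
J(y(-45))/C = (-2151*(-4))/(1/5280912) = 8604*5280912 = 45436966848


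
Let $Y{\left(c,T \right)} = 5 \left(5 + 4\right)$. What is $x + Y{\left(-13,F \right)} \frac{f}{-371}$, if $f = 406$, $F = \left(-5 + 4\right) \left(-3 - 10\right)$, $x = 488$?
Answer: $\frac{23254}{53} \approx 438.75$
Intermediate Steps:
$F = 13$ ($F = \left(-1\right) \left(-13\right) = 13$)
$Y{\left(c,T \right)} = 45$ ($Y{\left(c,T \right)} = 5 \cdot 9 = 45$)
$x + Y{\left(-13,F \right)} \frac{f}{-371} = 488 + 45 \frac{406}{-371} = 488 + 45 \cdot 406 \left(- \frac{1}{371}\right) = 488 + 45 \left(- \frac{58}{53}\right) = 488 - \frac{2610}{53} = \frac{23254}{53}$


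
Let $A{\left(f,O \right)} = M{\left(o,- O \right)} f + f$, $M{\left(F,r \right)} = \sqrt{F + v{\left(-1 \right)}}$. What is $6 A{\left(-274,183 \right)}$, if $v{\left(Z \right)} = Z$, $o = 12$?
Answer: $-1644 - 1644 \sqrt{11} \approx -7096.5$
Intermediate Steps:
$M{\left(F,r \right)} = \sqrt{-1 + F}$ ($M{\left(F,r \right)} = \sqrt{F - 1} = \sqrt{-1 + F}$)
$A{\left(f,O \right)} = f + f \sqrt{11}$ ($A{\left(f,O \right)} = \sqrt{-1 + 12} f + f = \sqrt{11} f + f = f \sqrt{11} + f = f + f \sqrt{11}$)
$6 A{\left(-274,183 \right)} = 6 \left(- 274 \left(1 + \sqrt{11}\right)\right) = 6 \left(-274 - 274 \sqrt{11}\right) = -1644 - 1644 \sqrt{11}$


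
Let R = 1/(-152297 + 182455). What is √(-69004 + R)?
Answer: I*√62759480505698/30158 ≈ 262.69*I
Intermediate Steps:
R = 1/30158 ≈ 3.3159e-5
√(-69004 + R) = √(-69004 + 1/30158) = √(-2081022631/30158) = I*√62759480505698/30158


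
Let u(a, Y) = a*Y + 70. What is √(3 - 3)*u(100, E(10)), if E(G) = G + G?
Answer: 0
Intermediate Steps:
E(G) = 2*G
u(a, Y) = 70 + Y*a (u(a, Y) = Y*a + 70 = 70 + Y*a)
√(3 - 3)*u(100, E(10)) = √(3 - 3)*(70 + (2*10)*100) = √0*(70 + 20*100) = 0*(70 + 2000) = 0*2070 = 0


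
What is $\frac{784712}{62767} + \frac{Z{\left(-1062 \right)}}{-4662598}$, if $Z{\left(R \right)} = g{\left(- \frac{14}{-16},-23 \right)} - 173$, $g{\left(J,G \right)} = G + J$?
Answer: $\frac{29270470793495}{2341258309328} \approx 12.502$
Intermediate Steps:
$Z{\left(R \right)} = - \frac{1561}{8}$ ($Z{\left(R \right)} = \left(-23 - \frac{14}{-16}\right) - 173 = \left(-23 - - \frac{7}{8}\right) - 173 = \left(-23 + \frac{7}{8}\right) - 173 = - \frac{177}{8} - 173 = - \frac{1561}{8}$)
$\frac{784712}{62767} + \frac{Z{\left(-1062 \right)}}{-4662598} = \frac{784712}{62767} - \frac{1561}{8 \left(-4662598\right)} = 784712 \cdot \frac{1}{62767} - - \frac{1561}{37300784} = \frac{784712}{62767} + \frac{1561}{37300784} = \frac{29270470793495}{2341258309328}$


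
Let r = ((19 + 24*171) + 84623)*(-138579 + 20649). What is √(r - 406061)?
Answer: I*√10466221841 ≈ 1.023e+5*I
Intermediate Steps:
r = -10465815780 (r = ((19 + 4104) + 84623)*(-117930) = (4123 + 84623)*(-117930) = 88746*(-117930) = -10465815780)
√(r - 406061) = √(-10465815780 - 406061) = √(-10466221841) = I*√10466221841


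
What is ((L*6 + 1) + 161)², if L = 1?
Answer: 28224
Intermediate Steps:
((L*6 + 1) + 161)² = ((1*6 + 1) + 161)² = ((6 + 1) + 161)² = (7 + 161)² = 168² = 28224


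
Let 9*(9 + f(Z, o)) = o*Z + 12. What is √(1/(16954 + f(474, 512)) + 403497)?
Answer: √7002331413852030/131735 ≈ 635.21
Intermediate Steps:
f(Z, o) = -23/3 + Z*o/9 (f(Z, o) = -9 + (o*Z + 12)/9 = -9 + (Z*o + 12)/9 = -9 + (12 + Z*o)/9 = -9 + (4/3 + Z*o/9) = -23/3 + Z*o/9)
√(1/(16954 + f(474, 512)) + 403497) = √(1/(16954 + (-23/3 + (⅑)*474*512)) + 403497) = √(1/(16954 + (-23/3 + 80896/3)) + 403497) = √(1/(16954 + 80873/3) + 403497) = √(1/(131735/3) + 403497) = √(3/131735 + 403497) = √(53154677298/131735) = √7002331413852030/131735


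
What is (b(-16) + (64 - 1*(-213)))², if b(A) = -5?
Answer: 73984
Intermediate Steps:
(b(-16) + (64 - 1*(-213)))² = (-5 + (64 - 1*(-213)))² = (-5 + (64 + 213))² = (-5 + 277)² = 272² = 73984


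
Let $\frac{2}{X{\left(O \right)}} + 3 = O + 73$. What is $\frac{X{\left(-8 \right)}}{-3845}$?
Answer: $- \frac{1}{119195} \approx -8.3896 \cdot 10^{-6}$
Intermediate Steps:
$X{\left(O \right)} = \frac{2}{70 + O}$ ($X{\left(O \right)} = \frac{2}{-3 + \left(O + 73\right)} = \frac{2}{-3 + \left(73 + O\right)} = \frac{2}{70 + O}$)
$\frac{X{\left(-8 \right)}}{-3845} = \frac{2 \frac{1}{70 - 8}}{-3845} = \frac{2}{62} \left(- \frac{1}{3845}\right) = 2 \cdot \frac{1}{62} \left(- \frac{1}{3845}\right) = \frac{1}{31} \left(- \frac{1}{3845}\right) = - \frac{1}{119195}$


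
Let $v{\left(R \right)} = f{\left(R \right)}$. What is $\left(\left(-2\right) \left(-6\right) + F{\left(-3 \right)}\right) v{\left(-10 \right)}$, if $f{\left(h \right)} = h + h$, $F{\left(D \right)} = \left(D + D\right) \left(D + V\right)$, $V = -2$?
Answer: $-840$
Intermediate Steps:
$F{\left(D \right)} = 2 D \left(-2 + D\right)$ ($F{\left(D \right)} = \left(D + D\right) \left(D - 2\right) = 2 D \left(-2 + D\right)$)
$f{\left(h \right)} = 2 h$
$v{\left(R \right)} = 2 R$
$\left(\left(-2\right) \left(-6\right) + F{\left(-3 \right)}\right) v{\left(-10 \right)} = \left(\left(-2\right) \left(-6\right) + 2 \left(-3\right) \left(-2 - 3\right)\right) 2 \left(-10\right) = \left(12 + 2 \left(-3\right) \left(-5\right)\right) \left(-20\right) = \left(12 + 30\right) \left(-20\right) = 42 \left(-20\right) = -840$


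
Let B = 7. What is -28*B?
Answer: -196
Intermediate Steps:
-28*B = -28*7 = -196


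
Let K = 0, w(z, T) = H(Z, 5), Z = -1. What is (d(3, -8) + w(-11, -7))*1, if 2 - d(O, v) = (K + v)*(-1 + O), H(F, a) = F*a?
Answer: 13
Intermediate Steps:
w(z, T) = -5 (w(z, T) = -1*5 = -5)
d(O, v) = 2 - v*(-1 + O) (d(O, v) = 2 - (0 + v)*(-1 + O) = 2 - v*(-1 + O))
(d(3, -8) + w(-11, -7))*1 = ((2 - 8 - 1*3*(-8)) - 5)*1 = ((2 - 8 + 24) - 5)*1 = (18 - 5)*1 = 13*1 = 13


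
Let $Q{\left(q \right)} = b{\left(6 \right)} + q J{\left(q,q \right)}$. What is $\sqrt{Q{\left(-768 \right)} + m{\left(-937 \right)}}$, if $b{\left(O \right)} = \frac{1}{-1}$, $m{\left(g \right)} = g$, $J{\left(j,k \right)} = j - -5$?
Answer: $\sqrt{585046} \approx 764.88$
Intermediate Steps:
$J{\left(j,k \right)} = 5 + j$ ($J{\left(j,k \right)} = j + 5 = 5 + j$)
$b{\left(O \right)} = -1$
$Q{\left(q \right)} = -1 + q \left(5 + q\right)$
$\sqrt{Q{\left(-768 \right)} + m{\left(-937 \right)}} = \sqrt{\left(-1 - 768 \left(5 - 768\right)\right) - 937} = \sqrt{\left(-1 - -585984\right) - 937} = \sqrt{\left(-1 + 585984\right) - 937} = \sqrt{585983 - 937} = \sqrt{585046}$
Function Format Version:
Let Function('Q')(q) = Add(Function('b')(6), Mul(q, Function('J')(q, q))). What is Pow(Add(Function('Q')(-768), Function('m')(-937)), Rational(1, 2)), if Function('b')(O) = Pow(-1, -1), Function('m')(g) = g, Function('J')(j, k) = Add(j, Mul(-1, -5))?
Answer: Pow(585046, Rational(1, 2)) ≈ 764.88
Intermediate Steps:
Function('J')(j, k) = Add(5, j) (Function('J')(j, k) = Add(j, 5) = Add(5, j))
Function('b')(O) = -1
Function('Q')(q) = Add(-1, Mul(q, Add(5, q)))
Pow(Add(Function('Q')(-768), Function('m')(-937)), Rational(1, 2)) = Pow(Add(Add(-1, Mul(-768, Add(5, -768))), -937), Rational(1, 2)) = Pow(Add(Add(-1, Mul(-768, -763)), -937), Rational(1, 2)) = Pow(Add(Add(-1, 585984), -937), Rational(1, 2)) = Pow(Add(585983, -937), Rational(1, 2)) = Pow(585046, Rational(1, 2))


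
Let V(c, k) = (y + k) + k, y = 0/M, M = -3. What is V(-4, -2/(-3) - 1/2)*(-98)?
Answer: -98/3 ≈ -32.667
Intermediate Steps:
y = 0 (y = 0/(-3) = 0*(-⅓) = 0)
V(c, k) = 2*k (V(c, k) = (0 + k) + k = k + k = 2*k)
V(-4, -2/(-3) - 1/2)*(-98) = (2*(-2/(-3) - 1/2))*(-98) = (2*(-2*(-⅓) - 1*½))*(-98) = (2*(⅔ - ½))*(-98) = (2*(⅙))*(-98) = (⅓)*(-98) = -98/3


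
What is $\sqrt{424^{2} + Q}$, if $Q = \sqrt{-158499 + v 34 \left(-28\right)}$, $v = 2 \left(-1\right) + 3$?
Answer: $\sqrt{179776 + i \sqrt{159451}} \approx 424.0 + 0.471 i$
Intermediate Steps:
$v = 1$ ($v = -2 + 3 = 1$)
$Q = i \sqrt{159451}$ ($Q = \sqrt{-158499 + 1 \cdot 34 \left(-28\right)} = \sqrt{-158499 + 34 \left(-28\right)} = \sqrt{-158499 - 952} = \sqrt{-159451} = i \sqrt{159451} \approx 399.31 i$)
$\sqrt{424^{2} + Q} = \sqrt{424^{2} + i \sqrt{159451}} = \sqrt{179776 + i \sqrt{159451}}$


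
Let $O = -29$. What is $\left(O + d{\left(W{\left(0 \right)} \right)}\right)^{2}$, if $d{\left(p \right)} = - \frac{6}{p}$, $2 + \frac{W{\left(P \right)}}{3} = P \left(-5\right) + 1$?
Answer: $729$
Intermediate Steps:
$W{\left(P \right)} = -3 - 15 P$ ($W{\left(P \right)} = -6 + 3 \left(P \left(-5\right) + 1\right) = -6 + 3 \left(- 5 P + 1\right) = -6 + 3 \left(1 - 5 P\right) = -6 - \left(-3 + 15 P\right) = -3 - 15 P$)
$\left(O + d{\left(W{\left(0 \right)} \right)}\right)^{2} = \left(-29 - \frac{6}{-3 - 0}\right)^{2} = \left(-29 - \frac{6}{-3 + 0}\right)^{2} = \left(-29 - \frac{6}{-3}\right)^{2} = \left(-29 - -2\right)^{2} = \left(-29 + 2\right)^{2} = \left(-27\right)^{2} = 729$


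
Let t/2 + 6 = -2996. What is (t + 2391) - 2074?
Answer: -5687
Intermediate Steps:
t = -6004 (t = -12 + 2*(-2996) = -12 - 5992 = -6004)
(t + 2391) - 2074 = (-6004 + 2391) - 2074 = -3613 - 2074 = -5687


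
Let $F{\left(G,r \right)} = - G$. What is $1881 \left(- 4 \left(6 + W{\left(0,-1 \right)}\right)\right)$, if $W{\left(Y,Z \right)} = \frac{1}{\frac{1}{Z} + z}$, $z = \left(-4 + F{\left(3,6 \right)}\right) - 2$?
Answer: $- \frac{221958}{5} \approx -44392.0$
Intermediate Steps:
$z = -9$ ($z = \left(-4 - 3\right) - 2 = -7 - 2 = -9$)
$W{\left(Y,Z \right)} = \frac{1}{-9 + \frac{1}{Z}}$ ($W{\left(Y,Z \right)} = \frac{1}{\frac{1}{Z} - 9} = \frac{1}{-9 + \frac{1}{Z}}$)
$1881 \left(- 4 \left(6 + W{\left(0,-1 \right)}\right)\right) = 1881 \left(- 4 \left(6 - - \frac{1}{-1 + 9 \left(-1\right)}\right)\right) = 1881 \left(- 4 \left(6 - - \frac{1}{-1 - 9}\right)\right) = 1881 \left(- 4 \left(6 - - \frac{1}{-10}\right)\right) = 1881 \left(- 4 \left(6 - \left(-1\right) \left(- \frac{1}{10}\right)\right)\right) = 1881 \left(- 4 \left(6 - \frac{1}{10}\right)\right) = 1881 \left(\left(-4\right) \frac{59}{10}\right) = 1881 \left(- \frac{118}{5}\right) = - \frac{221958}{5}$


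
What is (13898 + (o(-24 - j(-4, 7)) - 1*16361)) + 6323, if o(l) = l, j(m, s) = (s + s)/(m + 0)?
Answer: 7679/2 ≈ 3839.5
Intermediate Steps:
j(m, s) = 2*s/m (j(m, s) = (2*s)/m = 2*s/m)
(13898 + (o(-24 - j(-4, 7)) - 1*16361)) + 6323 = (13898 + ((-24 - 2*7/(-4)) - 1*16361)) + 6323 = (13898 + ((-24 - 2*7*(-1)/4) - 16361)) + 6323 = (13898 + ((-24 - 1*(-7/2)) - 16361)) + 6323 = (13898 + ((-24 + 7/2) - 16361)) + 6323 = (13898 + (-41/2 - 16361)) + 6323 = (13898 - 32763/2) + 6323 = -4967/2 + 6323 = 7679/2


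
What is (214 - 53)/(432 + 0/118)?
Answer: 161/432 ≈ 0.37268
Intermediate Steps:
(214 - 53)/(432 + 0/118) = 161/(432 + 0*(1/118)) = 161/(432 + 0) = 161/432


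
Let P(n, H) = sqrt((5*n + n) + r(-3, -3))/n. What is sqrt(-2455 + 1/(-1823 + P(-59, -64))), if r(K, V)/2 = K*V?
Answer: sqrt(2)*sqrt((132026247 + 4910*I*sqrt(21))/(-107557 - 4*I*sqrt(21))) ≈ 9.4338e-10 + 49.548*I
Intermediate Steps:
r(K, V) = 2*K*V (r(K, V) = 2*(K*V) = 2*K*V)
P(n, H) = sqrt(18 + 6*n)/n (P(n, H) = sqrt((5*n + n) + 2*(-3)*(-3))/n = sqrt(6*n + 18)/n = sqrt(18 + 6*n)/n)
sqrt(-2455 + 1/(-1823 + P(-59, -64))) = sqrt(-2455 + 1/(-1823 + sqrt(18 + 6*(-59))/(-59))) = sqrt(-2455 + 1/(-1823 - sqrt(18 - 354)/59)) = sqrt(-2455 + 1/(-1823 - 4*I*sqrt(21)/59))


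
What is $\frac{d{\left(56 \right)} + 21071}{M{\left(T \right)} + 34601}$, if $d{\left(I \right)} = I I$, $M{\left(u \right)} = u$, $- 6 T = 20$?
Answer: $\frac{72621}{103793} \approx 0.69967$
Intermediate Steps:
$T = - \frac{10}{3}$ ($T = \left(- \frac{1}{6}\right) 20 = - \frac{10}{3} \approx -3.3333$)
$d{\left(I \right)} = I^{2}$
$\frac{d{\left(56 \right)} + 21071}{M{\left(T \right)} + 34601} = \frac{56^{2} + 21071}{- \frac{10}{3} + 34601} = \frac{3136 + 21071}{\frac{103793}{3}} = 24207 \cdot \frac{3}{103793} = \frac{72621}{103793}$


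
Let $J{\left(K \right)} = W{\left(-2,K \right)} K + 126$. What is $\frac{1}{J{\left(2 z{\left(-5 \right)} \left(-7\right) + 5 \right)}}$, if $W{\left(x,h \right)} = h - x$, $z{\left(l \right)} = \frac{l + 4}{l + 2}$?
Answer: $\frac{9}{1141} \approx 0.0078878$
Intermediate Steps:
$z{\left(l \right)} = \frac{4 + l}{2 + l}$
$J{\left(K \right)} = 126 + K \left(2 + K\right)$ ($J{\left(K \right)} = \left(K - -2\right) K + 126 = \left(K + 2\right) K + 126 = \left(2 + K\right) K + 126 = K \left(2 + K\right) + 126 = 126 + K \left(2 + K\right)$)
$\frac{1}{J{\left(2 z{\left(-5 \right)} \left(-7\right) + 5 \right)}} = \frac{1}{126 + \left(2 \frac{4 - 5}{2 - 5} \left(-7\right) + 5\right) \left(2 + \left(2 \frac{4 - 5}{2 - 5} \left(-7\right) + 5\right)\right)} = \frac{1}{126 + \left(2 \frac{1}{-3} \left(-1\right) \left(-7\right) + 5\right) \left(2 + \left(2 \frac{1}{-3} \left(-1\right) \left(-7\right) + 5\right)\right)} = \frac{1}{126 + \left(2 \left(\left(- \frac{1}{3}\right) \left(-1\right)\right) \left(-7\right) + 5\right) \left(2 + \left(2 \left(\left(- \frac{1}{3}\right) \left(-1\right)\right) \left(-7\right) + 5\right)\right)} = \frac{1}{126 + \left(2 \cdot \frac{1}{3} \left(-7\right) + 5\right) \left(2 + \left(2 \cdot \frac{1}{3} \left(-7\right) + 5\right)\right)} = \frac{1}{126 + \left(\frac{2}{3} \left(-7\right) + 5\right) \left(2 + \left(\frac{2}{3} \left(-7\right) + 5\right)\right)} = \frac{1}{126 + \left(- \frac{14}{3} + 5\right) \left(2 + \left(- \frac{14}{3} + 5\right)\right)} = \frac{1}{126 + \frac{2 + \frac{1}{3}}{3}} = \frac{1}{126 + \frac{1}{3} \cdot \frac{7}{3}} = \frac{1}{126 + \frac{7}{9}} = \frac{1}{\frac{1141}{9}} = \frac{9}{1141}$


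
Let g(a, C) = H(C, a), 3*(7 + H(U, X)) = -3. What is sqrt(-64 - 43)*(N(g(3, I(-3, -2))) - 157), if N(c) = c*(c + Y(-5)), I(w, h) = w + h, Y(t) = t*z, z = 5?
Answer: 107*I*sqrt(107) ≈ 1106.8*I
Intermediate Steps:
H(U, X) = -8 (H(U, X) = -7 + (1/3)*(-3) = -7 - 1 = -8)
Y(t) = 5*t (Y(t) = t*5 = 5*t)
I(w, h) = h + w
g(a, C) = -8
N(c) = c*(-25 + c) (N(c) = c*(c + 5*(-5)) = c*(c - 25) = c*(-25 + c))
sqrt(-64 - 43)*(N(g(3, I(-3, -2))) - 157) = sqrt(-64 - 43)*(-8*(-25 - 8) - 157) = sqrt(-107)*(-8*(-33) - 157) = (I*sqrt(107))*(264 - 157) = (I*sqrt(107))*107 = 107*I*sqrt(107)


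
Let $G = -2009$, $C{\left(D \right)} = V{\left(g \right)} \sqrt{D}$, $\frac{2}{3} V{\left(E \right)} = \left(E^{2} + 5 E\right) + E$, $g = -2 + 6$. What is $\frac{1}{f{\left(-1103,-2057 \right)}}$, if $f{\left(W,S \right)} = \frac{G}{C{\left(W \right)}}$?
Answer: $- \frac{60 i \sqrt{1103}}{2009} \approx - 0.99188 i$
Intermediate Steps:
$g = 4$
$V{\left(E \right)} = 9 E + \frac{3 E^{2}}{2}$ ($V{\left(E \right)} = \frac{3 \left(\left(E^{2} + 5 E\right) + E\right)}{2} = \frac{3 \left(E^{2} + 6 E\right)}{2} = 9 E + \frac{3 E^{2}}{2}$)
$C{\left(D \right)} = 60 \sqrt{D}$ ($C{\left(D \right)} = \frac{3}{2} \cdot 4 \left(6 + 4\right) \sqrt{D} = \frac{3}{2} \cdot 4 \cdot 10 \sqrt{D} = 60 \sqrt{D}$)
$f{\left(W,S \right)} = - \frac{2009}{60 \sqrt{W}}$
$\frac{1}{f{\left(-1103,-2057 \right)}} = \frac{1}{\left(- \frac{2009}{60}\right) \frac{1}{\sqrt{-1103}}} = \frac{1}{\left(- \frac{2009}{60}\right) \left(- \frac{i \sqrt{1103}}{1103}\right)} = \frac{1}{\frac{2009}{66180} i \sqrt{1103}} = - \frac{60 i \sqrt{1103}}{2009}$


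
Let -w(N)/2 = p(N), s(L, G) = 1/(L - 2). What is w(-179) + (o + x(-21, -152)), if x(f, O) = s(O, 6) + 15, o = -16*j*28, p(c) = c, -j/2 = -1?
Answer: -80543/154 ≈ -523.01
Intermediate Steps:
j = 2 (j = -2*(-1) = 2)
s(L, G) = 1/(-2 + L)
w(N) = -2*N
o = -896 (o = -16*2*28 = -32*28 = -896)
x(f, O) = 15 + 1/(-2 + O) (x(f, O) = 1/(-2 + O) + 15 = 15 + 1/(-2 + O))
w(-179) + (o + x(-21, -152)) = -2*(-179) + (-896 + (-29 + 15*(-152))/(-2 - 152)) = 358 + (-896 + (-29 - 2280)/(-154)) = 358 + (-896 - 1/154*(-2309)) = 358 + (-896 + 2309/154) = 358 - 135675/154 = -80543/154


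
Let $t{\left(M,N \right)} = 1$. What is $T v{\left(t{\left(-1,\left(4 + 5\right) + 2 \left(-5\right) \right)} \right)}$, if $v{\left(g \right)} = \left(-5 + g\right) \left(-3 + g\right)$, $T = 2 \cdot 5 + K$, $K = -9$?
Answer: $8$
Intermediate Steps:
$T = 1$ ($T = 2 \cdot 5 - 9 = 10 - 9 = 1$)
$T v{\left(t{\left(-1,\left(4 + 5\right) + 2 \left(-5\right) \right)} \right)} = 1 \left(15 + 1^{2} - 8\right) = 1 \left(15 + 1 - 8\right) = 1 \cdot 8 = 8$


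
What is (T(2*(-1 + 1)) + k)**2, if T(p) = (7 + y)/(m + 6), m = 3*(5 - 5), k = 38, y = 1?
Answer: 13924/9 ≈ 1547.1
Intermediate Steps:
m = 0 (m = 3*0 = 0)
T(p) = 4/3 (T(p) = (7 + 1)/(0 + 6) = 8/6 = 8*(1/6) = 4/3)
(T(2*(-1 + 1)) + k)**2 = (4/3 + 38)**2 = (118/3)**2 = 13924/9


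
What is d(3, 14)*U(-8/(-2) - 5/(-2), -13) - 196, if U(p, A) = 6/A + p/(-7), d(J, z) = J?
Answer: -36431/182 ≈ -200.17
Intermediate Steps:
U(p, A) = 6/A - p/7 (U(p, A) = 6/A + p*(-1/7) = 6/A - p/7)
d(3, 14)*U(-8/(-2) - 5/(-2), -13) - 196 = 3*(6/(-13) - (-8/(-2) - 5/(-2))/7) - 196 = 3*(6*(-1/13) - (-8*(-1/2) - 5*(-1/2))/7) - 196 = 3*(-6/13 - (4 + 5/2)/7) - 196 = 3*(-6/13 - 1/7*13/2) - 196 = 3*(-6/13 - 13/14) - 196 = 3*(-253/182) - 196 = -759/182 - 196 = -36431/182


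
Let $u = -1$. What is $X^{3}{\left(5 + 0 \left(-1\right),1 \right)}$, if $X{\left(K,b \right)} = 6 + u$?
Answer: $125$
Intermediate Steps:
$X{\left(K,b \right)} = 5$ ($X{\left(K,b \right)} = 6 - 1 = 5$)
$X^{3}{\left(5 + 0 \left(-1\right),1 \right)} = 5^{3} = 125$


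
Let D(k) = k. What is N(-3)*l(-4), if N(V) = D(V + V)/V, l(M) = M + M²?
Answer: 24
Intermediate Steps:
N(V) = 2 (N(V) = (V + V)/V = (2*V)/V = 2)
N(-3)*l(-4) = 2*(-4*(1 - 4)) = 2*(-4*(-3)) = 2*12 = 24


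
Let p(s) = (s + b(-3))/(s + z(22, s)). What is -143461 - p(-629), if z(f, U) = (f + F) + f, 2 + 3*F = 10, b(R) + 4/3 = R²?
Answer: -250628231/1747 ≈ -1.4346e+5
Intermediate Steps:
b(R) = -4/3 + R²
F = 8/3 (F = -⅔ + (⅓)*10 = -⅔ + 10/3 = 8/3 ≈ 2.6667)
z(f, U) = 8/3 + 2*f (z(f, U) = (f + 8/3) + f = (8/3 + f) + f = 8/3 + 2*f)
p(s) = (23/3 + s)/(140/3 + s) (p(s) = (s + (-4/3 + (-3)²))/(s + (8/3 + 2*22)) = (s + (-4/3 + 9))/(s + (8/3 + 44)) = (s + 23/3)/(s + 140/3) = (23/3 + s)/(140/3 + s))
-143461 - p(-629) = -143461 - (23 + 3*(-629))/(140 + 3*(-629)) = -143461 - (23 - 1887)/(140 - 1887) = -143461 - (-1864)/(-1747) = -143461 - (-1)*(-1864)/1747 = -143461 - 1*1864/1747 = -143461 - 1864/1747 = -250628231/1747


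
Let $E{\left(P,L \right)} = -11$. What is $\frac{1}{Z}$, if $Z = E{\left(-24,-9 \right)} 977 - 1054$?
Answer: $- \frac{1}{11801} \approx -8.4739 \cdot 10^{-5}$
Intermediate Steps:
$Z = -11801$ ($Z = \left(-11\right) 977 - 1054 = -10747 - 1054 = -11801$)
$\frac{1}{Z} = \frac{1}{-11801} = - \frac{1}{11801}$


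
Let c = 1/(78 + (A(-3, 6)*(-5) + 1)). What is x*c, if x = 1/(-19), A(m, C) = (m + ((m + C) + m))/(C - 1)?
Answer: -1/1558 ≈ -0.00064185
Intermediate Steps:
A(m, C) = (C + 3*m)/(-1 + C) (A(m, C) = (m + ((C + m) + m))/(-1 + C) = (m + (C + 2*m))/(-1 + C) = (C + 3*m)/(-1 + C))
x = -1/19 ≈ -0.052632
c = 1/82 (c = 1/(78 + (((6 + 3*(-3))/(-1 + 6))*(-5) + 1)) = 1/(78 + (((6 - 9)/5)*(-5) + 1)) = 1/(78 + (((⅕)*(-3))*(-5) + 1)) = 1/(78 + (-⅗*(-5) + 1)) = 1/(78 + (3 + 1)) = 1/(78 + 4) = 1/82 ≈ 0.012195)
x*c = -1/19*1/82 = -1/1558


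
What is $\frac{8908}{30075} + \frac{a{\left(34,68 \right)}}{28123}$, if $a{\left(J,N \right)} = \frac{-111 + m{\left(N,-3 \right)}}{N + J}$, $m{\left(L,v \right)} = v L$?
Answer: $\frac{8514511381}{28757173650} \approx 0.29608$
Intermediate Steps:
$m{\left(L,v \right)} = L v$
$a{\left(J,N \right)} = \frac{-111 - 3 N}{J + N}$ ($a{\left(J,N \right)} = \frac{-111 + N \left(-3\right)}{N + J} = \frac{-111 - 3 N}{J + N}$)
$\frac{8908}{30075} + \frac{a{\left(34,68 \right)}}{28123} = \frac{8908}{30075} + \frac{3 \frac{1}{34 + 68} \left(-37 - 68\right)}{28123} = 8908 \cdot \frac{1}{30075} + \frac{3 \left(-37 - 68\right)}{102} \cdot \frac{1}{28123} = \frac{8908}{30075} + 3 \cdot \frac{1}{102} \left(-105\right) \frac{1}{28123} = \frac{8908}{30075} - \frac{105}{956182} = \frac{8514511381}{28757173650}$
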